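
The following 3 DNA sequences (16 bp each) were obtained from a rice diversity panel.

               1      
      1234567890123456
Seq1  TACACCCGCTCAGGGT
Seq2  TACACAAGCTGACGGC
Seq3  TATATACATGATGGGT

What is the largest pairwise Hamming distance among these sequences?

10

Pairwise Hamming distances:
  Seq1 vs Seq2: 5
  Seq1 vs Seq3: 8
  Seq2 vs Seq3: 10
The largest is 10, between Seq2 and Seq3.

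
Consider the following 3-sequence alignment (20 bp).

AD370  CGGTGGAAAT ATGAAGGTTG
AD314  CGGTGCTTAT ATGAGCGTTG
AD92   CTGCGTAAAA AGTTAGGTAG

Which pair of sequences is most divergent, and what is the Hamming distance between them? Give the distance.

12

Pairwise Hamming distances:
  AD370 vs AD314: 5
  AD370 vs AD92: 8
  AD314 vs AD92: 12
The largest is 12, between AD314 and AD92.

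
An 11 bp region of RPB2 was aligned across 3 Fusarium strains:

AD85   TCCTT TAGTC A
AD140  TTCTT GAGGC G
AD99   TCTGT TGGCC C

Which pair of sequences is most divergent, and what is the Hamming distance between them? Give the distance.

7

Pairwise Hamming distances:
  AD85 vs AD140: 4
  AD85 vs AD99: 5
  AD140 vs AD99: 7
The largest is 7, between AD140 and AD99.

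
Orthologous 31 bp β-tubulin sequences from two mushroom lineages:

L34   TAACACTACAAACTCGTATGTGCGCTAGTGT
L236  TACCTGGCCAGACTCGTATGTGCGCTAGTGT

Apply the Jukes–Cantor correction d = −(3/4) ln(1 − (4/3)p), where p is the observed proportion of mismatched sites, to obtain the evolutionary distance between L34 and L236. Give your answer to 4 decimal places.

The sequences differ at positions 3 (A/C), 5 (A/T), 6 (C/G), 7 (T/G), 8 (A/C), 11 (A/G).
p = 6/31 = 0.193548.
d = −0.75 · ln(1 − (4/3)·0.193548) = −0.75 · ln(0.741936) = −0.75 · (-0.298492) = 0.2239.

0.2239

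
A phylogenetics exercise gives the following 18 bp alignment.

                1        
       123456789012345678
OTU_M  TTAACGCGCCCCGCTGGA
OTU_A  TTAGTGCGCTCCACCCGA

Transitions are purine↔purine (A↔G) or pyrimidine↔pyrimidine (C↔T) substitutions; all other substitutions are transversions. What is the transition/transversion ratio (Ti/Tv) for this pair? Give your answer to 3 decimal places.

5.000

Mismatches occur at site 4 (A/G, transition), site 5 (C/T, transition), site 10 (C/T, transition), site 13 (G/A, transition), site 15 (T/C, transition), site 16 (G/C, transversion).
Of the 6 differences, 5 transitions and 1 transversion, so Ti/Tv = 5/1 = 5.000.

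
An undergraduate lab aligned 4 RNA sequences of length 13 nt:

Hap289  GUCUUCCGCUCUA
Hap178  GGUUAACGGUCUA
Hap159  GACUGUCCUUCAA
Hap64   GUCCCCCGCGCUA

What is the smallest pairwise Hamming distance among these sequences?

Pairwise Hamming distances:
  Hap289 vs Hap178: 5
  Hap289 vs Hap159: 6
  Hap289 vs Hap64: 3
  Hap178 vs Hap159: 7
  Hap178 vs Hap64: 7
  Hap159 vs Hap64: 8
The smallest is 3, between Hap289 and Hap64.

3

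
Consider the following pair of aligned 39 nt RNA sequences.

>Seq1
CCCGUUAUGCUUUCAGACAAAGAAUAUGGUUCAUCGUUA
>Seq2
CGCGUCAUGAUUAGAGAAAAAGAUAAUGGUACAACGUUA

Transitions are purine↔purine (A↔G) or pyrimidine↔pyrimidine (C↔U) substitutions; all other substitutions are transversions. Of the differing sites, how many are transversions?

Mismatches occur at site 2 (C→G, transversion), site 6 (U→C, transition), site 10 (C→A, transversion), site 13 (U→A, transversion), site 14 (C→G, transversion), site 18 (C→A, transversion), site 24 (A→U, transversion), site 25 (U→A, transversion), site 31 (U→A, transversion), site 34 (U→A, transversion).
Of the 10 differences, 1 transition and 9 transversions, so the answer is 9.

9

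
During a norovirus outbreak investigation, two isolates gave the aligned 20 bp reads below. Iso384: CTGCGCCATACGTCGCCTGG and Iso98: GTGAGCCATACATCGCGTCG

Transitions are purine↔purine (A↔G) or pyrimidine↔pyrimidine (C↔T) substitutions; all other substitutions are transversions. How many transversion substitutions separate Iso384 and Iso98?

4

Differing sites — 1:C/G (Tv); 4:C/A (Tv); 12:G/A (Ti); 17:C/G (Tv); 19:G/C (Tv).
Of the 5 differences, 1 transition and 4 transversions, so the answer is 4.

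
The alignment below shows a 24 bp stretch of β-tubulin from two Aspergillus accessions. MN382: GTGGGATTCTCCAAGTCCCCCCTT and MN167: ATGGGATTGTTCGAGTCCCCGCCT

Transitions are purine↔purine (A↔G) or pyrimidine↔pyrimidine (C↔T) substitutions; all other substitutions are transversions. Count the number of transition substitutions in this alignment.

Differing sites — 1:G/A (Ti); 9:C/G (Tv); 11:C/T (Ti); 13:A/G (Ti); 21:C/G (Tv); 23:T/C (Ti).
Of the 6 differences, 4 transitions and 2 transversions, so the answer is 4.

4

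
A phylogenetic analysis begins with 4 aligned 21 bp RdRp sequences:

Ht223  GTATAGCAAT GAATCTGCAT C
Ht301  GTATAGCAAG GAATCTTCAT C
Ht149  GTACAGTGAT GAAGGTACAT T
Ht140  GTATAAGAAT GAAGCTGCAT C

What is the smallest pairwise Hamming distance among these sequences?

2

Pairwise Hamming distances:
  Ht223 vs Ht301: 2
  Ht223 vs Ht149: 7
  Ht223 vs Ht140: 3
  Ht301 vs Ht149: 8
  Ht301 vs Ht140: 5
  Ht149 vs Ht140: 7
The smallest is 2, between Ht223 and Ht301.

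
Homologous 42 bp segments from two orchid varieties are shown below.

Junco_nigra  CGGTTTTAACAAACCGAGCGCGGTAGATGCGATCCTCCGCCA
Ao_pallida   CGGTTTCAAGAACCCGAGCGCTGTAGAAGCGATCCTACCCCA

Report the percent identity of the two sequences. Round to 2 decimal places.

83.33%

Differing sites — 7:T/C; 10:C/G; 13:A/C; 22:G/T; 28:T/A; 37:C/A; 39:G/C.
35 of the 42 sites match, so the percent identity is 35/42 × 100 = 83.33%.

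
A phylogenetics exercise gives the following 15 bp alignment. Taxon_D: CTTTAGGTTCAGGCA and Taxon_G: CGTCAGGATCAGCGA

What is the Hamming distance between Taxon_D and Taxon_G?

5

Mismatches occur at site 2 (T→G), site 4 (T→C), site 8 (T→A), site 13 (G→C), site 14 (C→G).
That gives 5 mismatches out of 15 aligned sites, so the Hamming distance is 5.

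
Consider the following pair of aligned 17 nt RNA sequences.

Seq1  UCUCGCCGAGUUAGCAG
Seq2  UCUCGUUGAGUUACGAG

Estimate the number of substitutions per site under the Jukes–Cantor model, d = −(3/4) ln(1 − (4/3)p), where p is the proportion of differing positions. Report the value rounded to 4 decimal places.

The sequences differ at positions 6 (C/U), 7 (C/U), 14 (G/C), 15 (C/G).
p = 4/17 = 0.235294.
d = −0.75 · ln(1 − (4/3)·0.235294) = −0.75 · ln(0.686275) = −0.75 · (-0.376477) = 0.2824.

0.2824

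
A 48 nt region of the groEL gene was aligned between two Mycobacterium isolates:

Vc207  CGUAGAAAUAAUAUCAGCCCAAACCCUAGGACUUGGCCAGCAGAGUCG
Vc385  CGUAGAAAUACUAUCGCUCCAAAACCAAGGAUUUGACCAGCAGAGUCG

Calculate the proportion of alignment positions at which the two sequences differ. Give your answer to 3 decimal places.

The sequences differ at positions 11 (A/C), 16 (A/G), 17 (G/C), 18 (C/U), 24 (C/A), 27 (U/A), 32 (C/U), 36 (G/A).
There are 8 differences over 48 sites, so p = 8/48 = 0.167.

0.167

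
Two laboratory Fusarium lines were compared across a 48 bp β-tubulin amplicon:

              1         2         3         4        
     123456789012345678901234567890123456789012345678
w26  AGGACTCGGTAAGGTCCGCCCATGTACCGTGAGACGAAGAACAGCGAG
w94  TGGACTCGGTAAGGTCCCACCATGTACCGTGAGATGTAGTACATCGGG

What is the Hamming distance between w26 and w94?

The sequences differ at positions 1 (A/T), 18 (G/C), 19 (C/A), 35 (C/T), 37 (A/T), 40 (A/T), 44 (G/T), 47 (A/G).
That gives 8 mismatches out of 48 aligned sites, so the Hamming distance is 8.

8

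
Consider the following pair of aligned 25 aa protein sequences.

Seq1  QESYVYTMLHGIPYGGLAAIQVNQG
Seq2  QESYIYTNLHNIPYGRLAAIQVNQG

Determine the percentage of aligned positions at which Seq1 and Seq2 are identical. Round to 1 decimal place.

The sequences differ at positions 5 (V/I), 8 (M/N), 11 (G/N), 16 (G/R).
21 of the 25 sites match, so the percent identity is 21/25 × 100 = 84.0%.

84.0%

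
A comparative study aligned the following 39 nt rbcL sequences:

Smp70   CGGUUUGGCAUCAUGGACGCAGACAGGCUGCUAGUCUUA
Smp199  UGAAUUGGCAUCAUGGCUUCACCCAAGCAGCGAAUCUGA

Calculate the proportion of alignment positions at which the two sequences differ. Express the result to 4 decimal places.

Mismatches occur at site 1 (C/U), site 3 (G/A), site 4 (U/A), site 17 (A/C), site 18 (C/U), site 19 (G/U), site 22 (G/C), site 23 (A/C), site 26 (G/A), site 29 (U/A), site 32 (U/G), site 34 (G/A), site 38 (U/G).
There are 13 differences over 39 sites, so p = 13/39 = 0.3333.

0.3333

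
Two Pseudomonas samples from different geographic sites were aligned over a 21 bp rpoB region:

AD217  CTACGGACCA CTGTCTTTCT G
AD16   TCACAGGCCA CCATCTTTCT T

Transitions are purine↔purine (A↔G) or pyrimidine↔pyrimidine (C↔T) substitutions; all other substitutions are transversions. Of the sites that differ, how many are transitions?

Differing sites — 1:C/T (Ti); 2:T/C (Ti); 5:G/A (Ti); 7:A/G (Ti); 12:T/C (Ti); 13:G/A (Ti); 21:G/T (Tv).
Of the 7 differences, 6 transitions and 1 transversion, so the answer is 6.

6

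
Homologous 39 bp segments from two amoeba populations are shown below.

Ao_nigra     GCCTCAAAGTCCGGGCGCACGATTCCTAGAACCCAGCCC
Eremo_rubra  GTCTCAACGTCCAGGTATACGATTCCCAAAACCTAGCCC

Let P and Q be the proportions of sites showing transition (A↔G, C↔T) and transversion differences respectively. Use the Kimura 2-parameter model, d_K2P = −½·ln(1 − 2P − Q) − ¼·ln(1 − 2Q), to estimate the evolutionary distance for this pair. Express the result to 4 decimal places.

Mismatches occur at site 2 (C↔T, transition), site 8 (A↔C, transversion), site 13 (G↔A, transition), site 16 (C↔T, transition), site 17 (G↔A, transition), site 18 (C↔T, transition), site 27 (T↔C, transition), site 29 (G↔A, transition), site 34 (C↔T, transition).
Of the 9 differences, 8 transitions and 1 transversion over 39 sites: P = 8/39 = 0.205128, Q = 1/39 = 0.025641.
d = −0.5·ln(0.564103) − 0.25·ln(0.948718) = −0.5·(-0.572518) − 0.25·(-0.052644) = 0.2994.

0.2994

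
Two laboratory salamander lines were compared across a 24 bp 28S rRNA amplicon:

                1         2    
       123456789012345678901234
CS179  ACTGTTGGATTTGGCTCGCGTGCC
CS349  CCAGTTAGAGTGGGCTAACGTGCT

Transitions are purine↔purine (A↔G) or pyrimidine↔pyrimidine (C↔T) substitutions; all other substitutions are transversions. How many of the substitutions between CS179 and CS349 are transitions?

Differing sites — 1:A/C (Tv); 3:T/A (Tv); 7:G/A (Ti); 10:T/G (Tv); 12:T/G (Tv); 17:C/A (Tv); 18:G/A (Ti); 24:C/T (Ti).
Of the 8 differences, 3 transitions and 5 transversions, so the answer is 3.

3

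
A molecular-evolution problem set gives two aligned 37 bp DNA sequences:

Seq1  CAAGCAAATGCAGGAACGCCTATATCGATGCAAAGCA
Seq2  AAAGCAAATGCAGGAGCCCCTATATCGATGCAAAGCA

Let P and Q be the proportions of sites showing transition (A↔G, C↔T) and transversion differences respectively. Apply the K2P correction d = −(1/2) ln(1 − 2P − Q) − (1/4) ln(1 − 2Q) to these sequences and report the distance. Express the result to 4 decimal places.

0.0858

Differing sites — 1:C/A (Tv); 16:A/G (Ti); 18:G/C (Tv).
Of the 3 differences, 1 transition and 2 transversions over 37 sites: P = 1/37 = 0.027027, Q = 2/37 = 0.054054.
d = −0.5·ln(0.891892) − 0.25·ln(0.891892) = −0.5·(-0.114410) − 0.25·(-0.114410) = 0.0858.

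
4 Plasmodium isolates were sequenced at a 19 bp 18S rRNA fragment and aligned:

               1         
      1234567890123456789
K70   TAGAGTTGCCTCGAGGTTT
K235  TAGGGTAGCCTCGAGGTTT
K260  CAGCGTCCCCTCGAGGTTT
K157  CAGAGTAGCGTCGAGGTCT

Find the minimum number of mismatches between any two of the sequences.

Pairwise Hamming distances:
  K70 vs K235: 2
  K70 vs K260: 4
  K70 vs K157: 4
  K235 vs K260: 4
  K235 vs K157: 4
  K260 vs K157: 5
The smallest is 2, between K70 and K235.

2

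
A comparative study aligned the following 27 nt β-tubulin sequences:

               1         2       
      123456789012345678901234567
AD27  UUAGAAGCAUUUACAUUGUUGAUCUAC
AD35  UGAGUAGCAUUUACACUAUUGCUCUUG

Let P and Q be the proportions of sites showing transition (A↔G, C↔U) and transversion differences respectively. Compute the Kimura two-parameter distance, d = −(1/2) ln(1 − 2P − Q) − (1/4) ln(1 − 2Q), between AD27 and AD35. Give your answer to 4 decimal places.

The sequences differ at positions 2 (U/G, transversion), 5 (A/U, transversion), 16 (U/C, transition), 18 (G/A, transition), 22 (A/C, transversion), 26 (A/U, transversion), 27 (C/G, transversion).
Of the 7 differences, 2 transitions and 5 transversions over 27 sites: P = 2/27 = 0.074074, Q = 5/27 = 0.185185.
d = −0.5·ln(0.666667) − 0.25·ln(0.629630) = −0.5·(-0.405465) − 0.25·(-0.462623) = 0.3184.

0.3184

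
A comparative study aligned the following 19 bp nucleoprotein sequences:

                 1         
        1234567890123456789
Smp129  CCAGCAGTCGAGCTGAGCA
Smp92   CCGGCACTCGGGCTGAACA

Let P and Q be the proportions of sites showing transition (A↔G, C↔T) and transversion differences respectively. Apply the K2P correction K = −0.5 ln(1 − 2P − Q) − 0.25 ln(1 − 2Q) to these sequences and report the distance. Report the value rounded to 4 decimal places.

0.2576

The sequences differ at positions 3 (A/G, transition), 7 (G/C, transversion), 11 (A/G, transition), 17 (G/A, transition).
Of the 4 differences, 3 transitions and 1 transversion over 19 sites: P = 3/19 = 0.157895, Q = 1/19 = 0.052632.
d = −0.5·ln(0.631578) − 0.25·ln(0.894736) = −0.5·(-0.459534) − 0.25·(-0.111227) = 0.2576.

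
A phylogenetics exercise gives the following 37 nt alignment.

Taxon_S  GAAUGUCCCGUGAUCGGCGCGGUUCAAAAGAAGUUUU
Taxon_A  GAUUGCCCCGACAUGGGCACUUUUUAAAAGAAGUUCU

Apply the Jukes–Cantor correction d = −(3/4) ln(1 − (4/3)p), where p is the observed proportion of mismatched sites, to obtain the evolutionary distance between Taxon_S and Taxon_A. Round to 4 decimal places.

0.3351

Differing sites — 3:A/U; 6:U/C; 11:U/A; 12:G/C; 15:C/G; 19:G/A; 21:G/U; 22:G/U; 25:C/U; 36:U/C.
p = 10/37 = 0.270270.
d = −0.75 · ln(1 − (4/3)·0.270270) = −0.75 · ln(0.639640) = −0.75 · (-0.446850) = 0.3351.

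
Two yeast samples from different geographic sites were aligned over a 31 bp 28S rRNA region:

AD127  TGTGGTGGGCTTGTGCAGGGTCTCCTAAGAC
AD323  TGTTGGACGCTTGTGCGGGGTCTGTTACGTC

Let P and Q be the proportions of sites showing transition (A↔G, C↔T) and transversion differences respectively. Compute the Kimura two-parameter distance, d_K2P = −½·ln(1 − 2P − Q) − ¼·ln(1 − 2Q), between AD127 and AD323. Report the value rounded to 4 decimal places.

0.3672

Mismatches occur at site 4 (G/T, transversion), site 6 (T/G, transversion), site 7 (G/A, transition), site 8 (G/C, transversion), site 17 (A/G, transition), site 24 (C/G, transversion), site 25 (C/T, transition), site 28 (A/C, transversion), site 30 (A/T, transversion).
Of the 9 differences, 3 transitions and 6 transversions over 31 sites: P = 3/31 = 0.096774, Q = 6/31 = 0.193548.
d = −0.5·ln(0.612904) − 0.25·ln(0.612904) = −0.5·(-0.489547) − 0.25·(-0.489547) = 0.3672.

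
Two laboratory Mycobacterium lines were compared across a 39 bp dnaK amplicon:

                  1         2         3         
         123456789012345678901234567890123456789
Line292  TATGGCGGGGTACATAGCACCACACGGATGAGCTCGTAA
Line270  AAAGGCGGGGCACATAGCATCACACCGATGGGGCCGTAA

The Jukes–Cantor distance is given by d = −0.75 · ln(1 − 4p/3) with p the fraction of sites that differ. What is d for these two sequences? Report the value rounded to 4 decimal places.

0.2396

The sequences differ at positions 1 (T/A), 3 (T/A), 11 (T/C), 20 (C/T), 26 (G/C), 31 (A/G), 33 (C/G), 34 (T/C).
p = 8/39 = 0.205128.
d = −0.75 · ln(1 − (4/3)·0.205128) = −0.75 · ln(0.726496) = −0.75 · (-0.319522) = 0.2396.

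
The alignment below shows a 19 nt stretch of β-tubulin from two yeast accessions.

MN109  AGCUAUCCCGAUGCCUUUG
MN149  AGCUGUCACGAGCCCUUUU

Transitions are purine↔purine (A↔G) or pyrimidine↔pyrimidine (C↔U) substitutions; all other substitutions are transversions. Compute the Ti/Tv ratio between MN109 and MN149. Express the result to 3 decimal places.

0.250

Mismatches occur at site 5 (A→G, transition), site 8 (C→A, transversion), site 12 (U→G, transversion), site 13 (G→C, transversion), site 19 (G→U, transversion).
Of the 5 differences, 1 transition and 4 transversions, so Ti/Tv = 1/4 = 0.250.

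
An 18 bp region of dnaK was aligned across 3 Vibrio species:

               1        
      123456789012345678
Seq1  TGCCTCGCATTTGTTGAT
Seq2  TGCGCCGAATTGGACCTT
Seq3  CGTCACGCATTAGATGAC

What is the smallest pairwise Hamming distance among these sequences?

Pairwise Hamming distances:
  Seq1 vs Seq2: 8
  Seq1 vs Seq3: 6
  Seq2 vs Seq3: 10
The smallest is 6, between Seq1 and Seq3.

6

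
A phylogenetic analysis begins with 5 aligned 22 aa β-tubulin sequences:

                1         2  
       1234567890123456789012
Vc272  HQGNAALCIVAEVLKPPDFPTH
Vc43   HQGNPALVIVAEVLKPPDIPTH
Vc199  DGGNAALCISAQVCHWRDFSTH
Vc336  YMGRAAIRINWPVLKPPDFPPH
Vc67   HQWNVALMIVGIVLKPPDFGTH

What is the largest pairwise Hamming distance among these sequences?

Pairwise Hamming distances:
  Vc272 vs Vc43: 3
  Vc272 vs Vc199: 9
  Vc272 vs Vc336: 9
  Vc272 vs Vc67: 6
  Vc43 vs Vc199: 12
  Vc43 vs Vc336: 11
  Vc43 vs Vc67: 7
  Vc199 vs Vc336: 14
  Vc199 vs Vc67: 13
  Vc336 vs Vc67: 12
The largest is 14, between Vc199 and Vc336.

14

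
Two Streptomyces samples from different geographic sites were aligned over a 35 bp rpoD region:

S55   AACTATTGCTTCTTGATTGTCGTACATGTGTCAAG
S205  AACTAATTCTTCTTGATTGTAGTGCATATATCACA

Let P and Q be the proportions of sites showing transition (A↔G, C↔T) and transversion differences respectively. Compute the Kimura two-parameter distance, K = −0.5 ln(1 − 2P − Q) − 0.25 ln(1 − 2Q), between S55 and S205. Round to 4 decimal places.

0.2748

Differing sites — 6:T/A (Tv); 8:G/T (Tv); 21:C/A (Tv); 24:A/G (Ti); 28:G/A (Ti); 30:G/A (Ti); 34:A/C (Tv); 35:G/A (Ti).
Of the 8 differences, 4 transitions and 4 transversions over 35 sites: P = 4/35 = 0.114286, Q = 4/35 = 0.114286.
d = −0.5·ln(0.657142) − 0.25·ln(0.771428) = −0.5·(-0.419855) − 0.25·(-0.259512) = 0.2748.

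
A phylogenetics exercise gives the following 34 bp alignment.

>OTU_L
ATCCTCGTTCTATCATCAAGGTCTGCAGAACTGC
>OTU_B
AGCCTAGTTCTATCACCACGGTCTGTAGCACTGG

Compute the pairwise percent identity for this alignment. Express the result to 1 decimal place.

79.4%

Differing sites — 2:T/G; 6:C/A; 16:T/C; 19:A/C; 26:C/T; 29:A/C; 34:C/G.
27 of the 34 sites match, so the percent identity is 27/34 × 100 = 79.4%.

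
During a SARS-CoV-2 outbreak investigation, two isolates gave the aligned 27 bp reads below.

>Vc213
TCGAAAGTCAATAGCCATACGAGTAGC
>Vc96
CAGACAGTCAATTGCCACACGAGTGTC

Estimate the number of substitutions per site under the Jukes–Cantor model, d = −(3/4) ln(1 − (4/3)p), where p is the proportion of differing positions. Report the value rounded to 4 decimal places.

The sequences differ at positions 1 (T/C), 2 (C/A), 5 (A/C), 13 (A/T), 18 (T/C), 25 (A/G), 26 (G/T).
p = 7/27 = 0.259259.
d = −0.75 · ln(1 − (4/3)·0.259259) = −0.75 · ln(0.654321) = −0.75 · (-0.424157) = 0.3181.

0.3181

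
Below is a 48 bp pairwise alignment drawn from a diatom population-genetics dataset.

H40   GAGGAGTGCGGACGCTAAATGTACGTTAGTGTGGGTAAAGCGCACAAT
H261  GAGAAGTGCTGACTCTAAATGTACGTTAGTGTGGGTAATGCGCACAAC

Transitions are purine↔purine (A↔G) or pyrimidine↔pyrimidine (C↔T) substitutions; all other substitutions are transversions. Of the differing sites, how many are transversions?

Mismatches occur at site 4 (G→A, transition), site 10 (G→T, transversion), site 14 (G→T, transversion), site 39 (A→T, transversion), site 48 (T→C, transition).
Of the 5 differences, 2 transitions and 3 transversions, so the answer is 3.

3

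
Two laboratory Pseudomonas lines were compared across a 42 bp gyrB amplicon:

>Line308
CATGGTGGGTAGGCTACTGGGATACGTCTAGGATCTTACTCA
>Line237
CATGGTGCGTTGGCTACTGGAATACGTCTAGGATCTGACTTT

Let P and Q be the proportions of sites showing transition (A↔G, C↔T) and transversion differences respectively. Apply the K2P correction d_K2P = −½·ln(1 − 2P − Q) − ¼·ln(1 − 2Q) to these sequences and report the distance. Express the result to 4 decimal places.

0.1585

The sequences differ at positions 8 (G/C, transversion), 11 (A/T, transversion), 21 (G/A, transition), 37 (T/G, transversion), 41 (C/T, transition), 42 (A/T, transversion).
Of the 6 differences, 2 transitions and 4 transversions over 42 sites: P = 2/42 = 0.047619, Q = 4/42 = 0.095238.
d = −0.5·ln(0.809524) − 0.25·ln(0.809524) = −0.5·(-0.211309) − 0.25·(-0.211309) = 0.1585.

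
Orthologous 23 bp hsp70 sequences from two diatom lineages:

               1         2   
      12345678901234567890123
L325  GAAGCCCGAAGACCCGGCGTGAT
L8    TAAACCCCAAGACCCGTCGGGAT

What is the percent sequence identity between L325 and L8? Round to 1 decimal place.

Mismatches occur at site 1 (G/T), site 4 (G/A), site 8 (G/C), site 17 (G/T), site 20 (T/G).
18 of the 23 sites match, so the percent identity is 18/23 × 100 = 78.3%.

78.3%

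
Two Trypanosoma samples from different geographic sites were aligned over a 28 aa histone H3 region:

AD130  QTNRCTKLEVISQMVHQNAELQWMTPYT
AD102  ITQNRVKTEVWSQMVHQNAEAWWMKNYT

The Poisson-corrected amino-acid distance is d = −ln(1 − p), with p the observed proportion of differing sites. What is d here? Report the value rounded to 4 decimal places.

0.4990

The sequences differ at positions 1 (Q/I), 3 (N/Q), 4 (R/N), 5 (C/R), 6 (T/V), 8 (L/T), 11 (I/W), 21 (L/A), 22 (Q/W), 25 (T/K), 26 (P/N).
p = 11/28 = 0.392857.
d = −ln(1 − 0.392857) = −ln(0.607143) = 0.4990.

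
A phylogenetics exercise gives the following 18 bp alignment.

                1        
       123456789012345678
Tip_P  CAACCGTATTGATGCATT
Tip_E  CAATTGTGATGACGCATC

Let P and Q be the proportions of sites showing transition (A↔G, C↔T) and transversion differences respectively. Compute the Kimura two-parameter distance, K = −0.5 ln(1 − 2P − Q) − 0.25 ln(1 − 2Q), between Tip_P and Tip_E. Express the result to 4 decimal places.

0.5017

Mismatches occur at site 4 (C→T, transition), site 5 (C→T, transition), site 8 (A→G, transition), site 9 (T→A, transversion), site 13 (T→C, transition), site 18 (T→C, transition).
Of the 6 differences, 5 transitions and 1 transversion over 18 sites: P = 5/18 = 0.277778, Q = 1/18 = 0.055556.
d = −0.5·ln(0.388888) − 0.25·ln(0.888888) = −0.5·(-0.944464) − 0.25·(-0.117784) = 0.5017.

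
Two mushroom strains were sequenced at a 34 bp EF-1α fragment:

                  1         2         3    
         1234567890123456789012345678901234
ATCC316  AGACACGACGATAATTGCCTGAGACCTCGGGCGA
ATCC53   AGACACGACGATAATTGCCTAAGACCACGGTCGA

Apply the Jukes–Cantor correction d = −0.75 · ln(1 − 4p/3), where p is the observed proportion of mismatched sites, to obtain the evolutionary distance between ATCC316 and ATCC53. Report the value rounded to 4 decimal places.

Mismatches occur at site 21 (G/A), site 27 (T/A), site 31 (G/T).
p = 3/34 = 0.088235.
d = −0.75 · ln(1 − (4/3)·0.088235) = −0.75 · ln(0.882353) = −0.75 · (-0.125163) = 0.0939.

0.0939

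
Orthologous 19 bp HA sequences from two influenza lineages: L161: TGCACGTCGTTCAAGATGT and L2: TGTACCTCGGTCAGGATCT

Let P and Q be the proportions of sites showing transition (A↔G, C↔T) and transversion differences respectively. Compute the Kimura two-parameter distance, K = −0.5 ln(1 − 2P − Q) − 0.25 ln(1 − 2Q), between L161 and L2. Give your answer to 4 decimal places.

0.3246

Mismatches occur at site 3 (C/T, transition), site 6 (G/C, transversion), site 10 (T/G, transversion), site 14 (A/G, transition), site 18 (G/C, transversion).
Of the 5 differences, 2 transitions and 3 transversions over 19 sites: P = 2/19 = 0.105263, Q = 3/19 = 0.157895.
d = −0.5·ln(0.631579) − 0.25·ln(0.684210) = −0.5·(-0.459532) − 0.25·(-0.379490) = 0.3246.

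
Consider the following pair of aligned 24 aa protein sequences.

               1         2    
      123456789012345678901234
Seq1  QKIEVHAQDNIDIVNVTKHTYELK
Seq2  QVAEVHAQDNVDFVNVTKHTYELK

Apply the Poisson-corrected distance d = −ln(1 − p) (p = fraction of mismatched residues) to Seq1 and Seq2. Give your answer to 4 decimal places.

The sequences differ at positions 2 (K/V), 3 (I/A), 11 (I/V), 13 (I/F).
p = 4/24 = 0.166667.
d = −ln(1 − 0.166667) = −ln(0.833333) = 0.1823.

0.1823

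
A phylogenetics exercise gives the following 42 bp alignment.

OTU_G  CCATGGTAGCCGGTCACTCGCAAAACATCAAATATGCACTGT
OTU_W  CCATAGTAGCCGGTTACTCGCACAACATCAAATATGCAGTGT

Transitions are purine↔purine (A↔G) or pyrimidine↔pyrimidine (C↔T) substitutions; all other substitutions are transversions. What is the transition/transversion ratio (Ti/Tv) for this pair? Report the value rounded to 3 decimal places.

The sequences differ at positions 5 (G/A, transition), 15 (C/T, transition), 23 (A/C, transversion), 39 (C/G, transversion).
Of the 4 differences, 2 transitions and 2 transversions, so Ti/Tv = 2/2 = 1.000.

1.000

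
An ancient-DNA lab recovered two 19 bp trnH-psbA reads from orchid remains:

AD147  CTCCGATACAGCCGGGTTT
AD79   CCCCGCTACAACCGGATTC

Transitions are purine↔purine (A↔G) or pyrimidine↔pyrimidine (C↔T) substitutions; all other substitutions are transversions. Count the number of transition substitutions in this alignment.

The sequences differ at positions 2 (T/C, transition), 6 (A/C, transversion), 11 (G/A, transition), 16 (G/A, transition), 19 (T/C, transition).
Of the 5 differences, 4 transitions and 1 transversion, so the answer is 4.

4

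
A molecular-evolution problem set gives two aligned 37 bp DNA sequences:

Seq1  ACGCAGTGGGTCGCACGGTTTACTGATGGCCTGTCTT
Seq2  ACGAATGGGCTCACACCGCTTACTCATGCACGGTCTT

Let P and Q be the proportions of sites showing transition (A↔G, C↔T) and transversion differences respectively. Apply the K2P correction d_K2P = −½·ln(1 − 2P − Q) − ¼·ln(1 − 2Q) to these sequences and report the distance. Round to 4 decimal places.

0.3831

Mismatches occur at site 4 (C↔A, transversion), site 6 (G↔T, transversion), site 7 (T↔G, transversion), site 10 (G↔C, transversion), site 13 (G↔A, transition), site 17 (G↔C, transversion), site 19 (T↔C, transition), site 25 (G↔C, transversion), site 29 (G↔C, transversion), site 30 (C↔A, transversion), site 32 (T↔G, transversion).
Of the 11 differences, 2 transitions and 9 transversions over 37 sites: P = 2/37 = 0.054054, Q = 9/37 = 0.243243.
d = −0.5·ln(0.648649) − 0.25·ln(0.513514) = −0.5·(-0.432864) − 0.25·(-0.666478) = 0.3831.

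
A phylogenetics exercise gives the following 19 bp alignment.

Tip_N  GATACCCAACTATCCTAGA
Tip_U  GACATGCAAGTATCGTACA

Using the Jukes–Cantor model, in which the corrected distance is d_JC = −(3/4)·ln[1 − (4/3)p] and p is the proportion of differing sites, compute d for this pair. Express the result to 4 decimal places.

0.4099

Mismatches occur at site 3 (T/C), site 5 (C/T), site 6 (C/G), site 10 (C/G), site 15 (C/G), site 18 (G/C).
p = 6/19 = 0.315789.
d = −0.75 · ln(1 − (4/3)·0.315789) = −0.75 · ln(0.578948) = −0.75 · (-0.546543) = 0.4099.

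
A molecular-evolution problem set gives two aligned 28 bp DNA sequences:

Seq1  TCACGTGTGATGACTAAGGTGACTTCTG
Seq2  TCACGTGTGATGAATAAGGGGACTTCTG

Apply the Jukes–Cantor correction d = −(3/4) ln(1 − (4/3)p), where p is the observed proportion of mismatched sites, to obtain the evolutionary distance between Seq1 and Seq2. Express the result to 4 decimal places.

Mismatches occur at site 14 (C/A), site 20 (T/G).
p = 2/28 = 0.071429.
d = −0.75 · ln(1 − (4/3)·0.071429) = −0.75 · ln(0.904761) = −0.75 · (-0.100084) = 0.0751.

0.0751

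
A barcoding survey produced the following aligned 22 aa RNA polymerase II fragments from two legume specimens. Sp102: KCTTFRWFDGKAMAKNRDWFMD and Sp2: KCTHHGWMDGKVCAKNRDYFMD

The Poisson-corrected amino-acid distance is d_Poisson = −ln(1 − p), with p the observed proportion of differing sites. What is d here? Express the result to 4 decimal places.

Mismatches occur at site 4 (T/H), site 5 (F/H), site 6 (R/G), site 8 (F/M), site 12 (A/V), site 13 (M/C), site 19 (W/Y).
p = 7/22 = 0.318182.
d = −ln(1 − 0.318182) = −ln(0.681818) = 0.3830.

0.3830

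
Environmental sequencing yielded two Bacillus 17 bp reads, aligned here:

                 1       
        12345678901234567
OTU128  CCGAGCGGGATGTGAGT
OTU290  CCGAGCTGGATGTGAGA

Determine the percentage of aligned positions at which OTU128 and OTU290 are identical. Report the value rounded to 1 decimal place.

88.2%

Mismatches occur at site 7 (G→T), site 17 (T→A).
15 of the 17 sites match, so the percent identity is 15/17 × 100 = 88.2%.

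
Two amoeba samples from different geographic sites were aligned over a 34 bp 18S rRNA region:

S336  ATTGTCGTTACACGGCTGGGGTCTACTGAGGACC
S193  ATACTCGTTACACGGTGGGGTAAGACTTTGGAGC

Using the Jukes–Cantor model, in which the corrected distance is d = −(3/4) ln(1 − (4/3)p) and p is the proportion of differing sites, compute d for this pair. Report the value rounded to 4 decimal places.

0.4234

Mismatches occur at site 3 (T↔A), site 4 (G↔C), site 16 (C↔T), site 17 (T↔G), site 21 (G↔T), site 22 (T↔A), site 23 (C↔A), site 24 (T↔G), site 28 (G↔T), site 29 (A↔T), site 33 (C↔G).
p = 11/34 = 0.323529.
d = −0.75 · ln(1 − (4/3)·0.323529) = −0.75 · ln(0.568628) = −0.75 · (-0.564529) = 0.4234.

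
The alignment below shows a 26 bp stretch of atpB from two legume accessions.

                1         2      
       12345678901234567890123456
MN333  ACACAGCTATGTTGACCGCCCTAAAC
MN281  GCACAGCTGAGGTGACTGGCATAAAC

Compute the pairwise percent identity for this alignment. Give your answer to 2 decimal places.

73.08%

Mismatches occur at site 1 (A→G), site 9 (A→G), site 10 (T→A), site 12 (T→G), site 17 (C→T), site 19 (C→G), site 21 (C→A).
19 of the 26 sites match, so the percent identity is 19/26 × 100 = 73.08%.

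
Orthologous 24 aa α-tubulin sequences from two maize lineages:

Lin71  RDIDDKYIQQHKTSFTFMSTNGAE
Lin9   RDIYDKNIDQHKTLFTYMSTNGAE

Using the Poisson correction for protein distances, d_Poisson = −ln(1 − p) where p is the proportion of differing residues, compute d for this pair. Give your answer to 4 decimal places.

The sequences differ at positions 4 (D/Y), 7 (Y/N), 9 (Q/D), 14 (S/L), 17 (F/Y).
p = 5/24 = 0.208333.
d = −ln(1 − 0.208333) = −ln(0.791667) = 0.2336.

0.2336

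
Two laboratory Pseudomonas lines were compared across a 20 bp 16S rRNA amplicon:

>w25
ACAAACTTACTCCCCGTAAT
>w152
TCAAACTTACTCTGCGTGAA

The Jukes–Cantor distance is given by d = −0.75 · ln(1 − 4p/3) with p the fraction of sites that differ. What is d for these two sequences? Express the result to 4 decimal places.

The sequences differ at positions 1 (A/T), 13 (C/T), 14 (C/G), 18 (A/G), 20 (T/A).
p = 5/20 = 0.250000.
d = −0.75 · ln(1 − (4/3)·0.250000) = −0.75 · ln(0.666667) = −0.75 · (-0.405465) = 0.3041.

0.3041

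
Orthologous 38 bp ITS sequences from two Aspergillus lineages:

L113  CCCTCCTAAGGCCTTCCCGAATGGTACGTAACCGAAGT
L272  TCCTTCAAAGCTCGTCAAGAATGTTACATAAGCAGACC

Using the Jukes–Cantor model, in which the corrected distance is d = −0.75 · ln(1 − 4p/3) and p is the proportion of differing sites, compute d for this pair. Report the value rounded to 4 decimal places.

Mismatches occur at site 1 (C→T), site 5 (C→T), site 7 (T→A), site 11 (G→C), site 12 (C→T), site 14 (T→G), site 17 (C→A), site 18 (C→A), site 24 (G→T), site 28 (G→A), site 32 (C→G), site 34 (G→A), site 35 (A→G), site 37 (G→C), site 38 (T→C).
p = 15/38 = 0.394737.
d = −0.75 · ln(1 − (4/3)·0.394737) = −0.75 · ln(0.473684) = −0.75 · (-0.747215) = 0.5604.

0.5604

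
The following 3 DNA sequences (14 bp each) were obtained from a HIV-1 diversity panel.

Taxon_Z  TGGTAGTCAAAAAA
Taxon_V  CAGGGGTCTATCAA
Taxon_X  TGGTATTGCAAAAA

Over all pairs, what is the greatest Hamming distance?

9

Pairwise Hamming distances:
  Taxon_Z vs Taxon_V: 7
  Taxon_Z vs Taxon_X: 3
  Taxon_V vs Taxon_X: 9
The largest is 9, between Taxon_V and Taxon_X.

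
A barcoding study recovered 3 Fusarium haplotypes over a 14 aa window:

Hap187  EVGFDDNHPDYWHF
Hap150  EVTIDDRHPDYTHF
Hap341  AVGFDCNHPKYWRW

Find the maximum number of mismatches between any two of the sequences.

9

Pairwise Hamming distances:
  Hap187 vs Hap150: 4
  Hap187 vs Hap341: 5
  Hap150 vs Hap341: 9
The largest is 9, between Hap150 and Hap341.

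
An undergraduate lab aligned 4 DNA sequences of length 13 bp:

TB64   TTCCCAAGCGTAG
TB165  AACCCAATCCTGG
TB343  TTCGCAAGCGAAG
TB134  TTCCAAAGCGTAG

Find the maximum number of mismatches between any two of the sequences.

7

Pairwise Hamming distances:
  TB64 vs TB165: 5
  TB64 vs TB343: 2
  TB64 vs TB134: 1
  TB165 vs TB343: 7
  TB165 vs TB134: 6
  TB343 vs TB134: 3
The largest is 7, between TB165 and TB343.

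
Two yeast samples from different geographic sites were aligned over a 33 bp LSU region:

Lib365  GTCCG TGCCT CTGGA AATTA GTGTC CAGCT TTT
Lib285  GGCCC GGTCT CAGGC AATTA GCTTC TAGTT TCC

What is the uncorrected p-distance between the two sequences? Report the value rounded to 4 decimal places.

The sequences differ at positions 2 (T/G), 5 (G/C), 6 (T/G), 8 (C/T), 12 (T/A), 15 (A/C), 22 (T/C), 23 (G/T), 26 (C/T), 29 (C/T), 32 (T/C), 33 (T/C).
There are 12 differences over 33 sites, so p = 12/33 = 0.3636.

0.3636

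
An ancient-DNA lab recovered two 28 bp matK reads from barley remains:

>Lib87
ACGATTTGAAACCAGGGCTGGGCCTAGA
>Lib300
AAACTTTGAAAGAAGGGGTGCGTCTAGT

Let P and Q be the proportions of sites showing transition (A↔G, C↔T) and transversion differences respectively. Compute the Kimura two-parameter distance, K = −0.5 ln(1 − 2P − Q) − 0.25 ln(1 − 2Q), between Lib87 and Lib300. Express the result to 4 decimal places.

0.4228

The sequences differ at positions 2 (C/A, transversion), 3 (G/A, transition), 4 (A/C, transversion), 12 (C/G, transversion), 13 (C/A, transversion), 18 (C/G, transversion), 21 (G/C, transversion), 23 (C/T, transition), 28 (A/T, transversion).
Of the 9 differences, 2 transitions and 7 transversions over 28 sites: P = 2/28 = 0.071429, Q = 7/28 = 0.250000.
d = −0.5·ln(0.607142) − 0.25·ln(0.500000) = −0.5·(-0.498993) − 0.25·(-0.693147) = 0.4228.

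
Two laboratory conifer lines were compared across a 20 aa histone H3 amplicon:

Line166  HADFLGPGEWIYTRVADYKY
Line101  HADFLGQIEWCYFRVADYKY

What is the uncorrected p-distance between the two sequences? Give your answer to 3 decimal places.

0.200

Mismatches occur at site 7 (P→Q), site 8 (G→I), site 11 (I→C), site 13 (T→F).
There are 4 differences over 20 sites, so p = 4/20 = 0.200.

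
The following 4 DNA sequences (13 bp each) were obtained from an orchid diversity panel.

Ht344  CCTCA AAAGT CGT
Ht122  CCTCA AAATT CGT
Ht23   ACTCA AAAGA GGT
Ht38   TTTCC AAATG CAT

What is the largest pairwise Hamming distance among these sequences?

7

Pairwise Hamming distances:
  Ht344 vs Ht122: 1
  Ht344 vs Ht23: 3
  Ht344 vs Ht38: 6
  Ht122 vs Ht23: 4
  Ht122 vs Ht38: 5
  Ht23 vs Ht38: 7
The largest is 7, between Ht23 and Ht38.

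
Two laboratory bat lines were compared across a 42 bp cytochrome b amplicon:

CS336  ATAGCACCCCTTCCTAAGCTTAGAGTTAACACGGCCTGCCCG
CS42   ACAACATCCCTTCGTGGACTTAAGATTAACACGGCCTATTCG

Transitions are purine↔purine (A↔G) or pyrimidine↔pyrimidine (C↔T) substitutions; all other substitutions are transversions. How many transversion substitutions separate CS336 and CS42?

Mismatches occur at site 2 (T→C, transition), site 4 (G→A, transition), site 7 (C→T, transition), site 14 (C→G, transversion), site 16 (A→G, transition), site 17 (A→G, transition), site 18 (G→A, transition), site 23 (G→A, transition), site 24 (A→G, transition), site 25 (G→A, transition), site 38 (G→A, transition), site 39 (C→T, transition), site 40 (C→T, transition).
Of the 13 differences, 12 transitions and 1 transversion, so the answer is 1.

1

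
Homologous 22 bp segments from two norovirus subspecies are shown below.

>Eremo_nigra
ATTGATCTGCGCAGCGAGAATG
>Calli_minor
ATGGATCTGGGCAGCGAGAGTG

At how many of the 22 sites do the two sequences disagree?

The sequences differ at positions 3 (T/G), 10 (C/G), 20 (A/G).
That gives 3 mismatches out of 22 aligned sites, so the Hamming distance is 3.

3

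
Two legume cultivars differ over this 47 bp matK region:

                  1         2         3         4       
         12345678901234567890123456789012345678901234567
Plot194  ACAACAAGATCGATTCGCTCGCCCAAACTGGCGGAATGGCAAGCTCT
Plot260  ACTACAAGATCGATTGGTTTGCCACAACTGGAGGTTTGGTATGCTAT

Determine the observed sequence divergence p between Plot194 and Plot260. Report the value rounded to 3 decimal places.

0.255

Differing sites — 3:A/T; 16:C/G; 18:C/T; 20:C/T; 24:C/A; 25:A/C; 32:C/A; 35:A/T; 36:A/T; 40:C/T; 42:A/T; 46:C/A.
There are 12 differences over 47 sites, so p = 12/47 = 0.255.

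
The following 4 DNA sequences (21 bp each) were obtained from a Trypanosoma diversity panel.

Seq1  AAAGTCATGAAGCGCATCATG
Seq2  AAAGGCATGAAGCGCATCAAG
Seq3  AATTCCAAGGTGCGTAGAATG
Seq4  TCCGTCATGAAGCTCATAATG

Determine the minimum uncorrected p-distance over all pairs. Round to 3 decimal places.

Pairwise Hamming distances:
  Seq1 vs Seq2: 2
  Seq1 vs Seq3: 9
  Seq1 vs Seq4: 5
  Seq2 vs Seq3: 10
  Seq2 vs Seq4: 7
  Seq3 vs Seq4: 11
The smallest is 2 mismatches, between Seq1 and Seq2; p = 2/21 = 0.095.

0.095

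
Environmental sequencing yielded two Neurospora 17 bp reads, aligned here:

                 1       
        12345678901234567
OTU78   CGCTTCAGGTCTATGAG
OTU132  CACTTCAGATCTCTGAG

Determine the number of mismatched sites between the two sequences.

The sequences differ at positions 2 (G/A), 9 (G/A), 13 (A/C).
That gives 3 mismatches out of 17 aligned sites, so the Hamming distance is 3.

3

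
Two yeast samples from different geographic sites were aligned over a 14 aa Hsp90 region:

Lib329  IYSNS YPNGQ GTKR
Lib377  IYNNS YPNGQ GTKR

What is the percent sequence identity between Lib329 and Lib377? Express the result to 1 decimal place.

A single mismatch occurs at site 3 (S↔N).
13 of the 14 sites match, so the percent identity is 13/14 × 100 = 92.9%.

92.9%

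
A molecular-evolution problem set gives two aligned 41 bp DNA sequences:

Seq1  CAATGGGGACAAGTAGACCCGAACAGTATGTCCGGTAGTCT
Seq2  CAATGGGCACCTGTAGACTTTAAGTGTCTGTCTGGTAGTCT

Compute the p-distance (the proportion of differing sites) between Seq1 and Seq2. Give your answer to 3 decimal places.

0.244

Differing sites — 8:G/C; 11:A/C; 12:A/T; 19:C/T; 20:C/T; 21:G/T; 24:C/G; 25:A/T; 28:A/C; 33:C/T.
There are 10 differences over 41 sites, so p = 10/41 = 0.244.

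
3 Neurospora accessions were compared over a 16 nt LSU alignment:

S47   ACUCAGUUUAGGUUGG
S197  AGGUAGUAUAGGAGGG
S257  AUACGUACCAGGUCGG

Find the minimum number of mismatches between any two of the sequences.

6

Pairwise Hamming distances:
  S47 vs S197: 6
  S47 vs S257: 8
  S197 vs S257: 10
The smallest is 6, between S47 and S197.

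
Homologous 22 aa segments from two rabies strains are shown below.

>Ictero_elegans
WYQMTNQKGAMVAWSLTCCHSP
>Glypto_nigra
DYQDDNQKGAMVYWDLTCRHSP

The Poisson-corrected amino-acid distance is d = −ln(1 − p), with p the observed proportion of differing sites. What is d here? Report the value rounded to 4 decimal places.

0.3185

Mismatches occur at site 1 (W↔D), site 4 (M↔D), site 5 (T↔D), site 13 (A↔Y), site 15 (S↔D), site 19 (C↔R).
p = 6/22 = 0.272727.
d = −ln(1 − 0.272727) = −ln(0.727273) = 0.3185.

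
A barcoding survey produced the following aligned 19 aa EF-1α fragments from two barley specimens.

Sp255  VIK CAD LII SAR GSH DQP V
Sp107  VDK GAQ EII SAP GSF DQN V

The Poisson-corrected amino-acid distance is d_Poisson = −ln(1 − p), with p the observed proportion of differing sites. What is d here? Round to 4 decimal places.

0.4595

The sequences differ at positions 2 (I/D), 4 (C/G), 6 (D/Q), 7 (L/E), 12 (R/P), 15 (H/F), 18 (P/N).
p = 7/19 = 0.368421.
d = −ln(1 − 0.368421) = −ln(0.631579) = 0.4595.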